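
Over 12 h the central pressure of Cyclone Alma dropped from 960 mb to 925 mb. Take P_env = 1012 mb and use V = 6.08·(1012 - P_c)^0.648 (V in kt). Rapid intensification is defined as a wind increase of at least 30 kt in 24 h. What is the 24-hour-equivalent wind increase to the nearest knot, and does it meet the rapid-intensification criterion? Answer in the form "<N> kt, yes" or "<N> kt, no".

V₁: ΔP = 52, V ≈ 6.08 × 52^0.648 ≈ 78.68 kt.
V₂: ΔP = 87, V ≈ 6.08 × 87^0.648 ≈ 109.83 kt.
ΔV over 12 h = 31.15 kt → 24 h equivalent = 31.15 × 24/12 ≈ 62.30 kt.
62 kt ≥ 30 kt ⇒ rapid intensification.

62 kt, yes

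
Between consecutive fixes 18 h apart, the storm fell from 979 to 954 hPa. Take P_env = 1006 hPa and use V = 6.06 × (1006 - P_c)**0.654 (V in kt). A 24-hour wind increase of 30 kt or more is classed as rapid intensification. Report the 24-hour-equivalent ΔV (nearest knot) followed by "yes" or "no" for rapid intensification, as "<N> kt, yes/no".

37 kt, yes

V₁: ΔP = 27, V ≈ 6.06 × 27^0.654 ≈ 52.31 kt.
V₂: ΔP = 52, V ≈ 6.06 × 52^0.654 ≈ 80.30 kt.
ΔV over 18 h = 27.99 kt → 24 h equivalent = 27.99 × 24/18 ≈ 37.32 kt.
37 kt ≥ 30 kt ⇒ rapid intensification.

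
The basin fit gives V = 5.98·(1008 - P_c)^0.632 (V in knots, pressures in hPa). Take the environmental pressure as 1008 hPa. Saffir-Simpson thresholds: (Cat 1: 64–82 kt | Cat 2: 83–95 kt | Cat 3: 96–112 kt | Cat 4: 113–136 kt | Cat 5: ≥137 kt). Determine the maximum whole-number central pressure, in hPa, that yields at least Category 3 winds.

927 hPa

Category 3 begins at V = 96 kt.
Required ΔP = (96/5.98)^(1/0.632) = 16.054^1.582 ≈ 80.83 hPa.
P_c ≤ 1008 − 80.83 = 927.17, so the highest integer P_c is 927 hPa.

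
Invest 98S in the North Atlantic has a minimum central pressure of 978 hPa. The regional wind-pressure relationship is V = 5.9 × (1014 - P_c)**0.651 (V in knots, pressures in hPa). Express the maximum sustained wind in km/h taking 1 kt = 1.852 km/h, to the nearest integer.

ΔP = 1014 − 978 = 36 hPa.
V ≈ 5.9 × 36^0.651 = 5.9 × 10.307 ≈ 60.814 kt.
60.814 × 1.852 ≈ 112.63 km/h → 113 km/h.

113 km/h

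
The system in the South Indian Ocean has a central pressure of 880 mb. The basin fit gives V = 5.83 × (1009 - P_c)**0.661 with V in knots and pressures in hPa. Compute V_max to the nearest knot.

145 kt

ΔP = 1009 − 880 = 129 mb.
129^0.661 ≈ 24.837.
V ≈ 5.83 × 24.837 ≈ 144.8 kt.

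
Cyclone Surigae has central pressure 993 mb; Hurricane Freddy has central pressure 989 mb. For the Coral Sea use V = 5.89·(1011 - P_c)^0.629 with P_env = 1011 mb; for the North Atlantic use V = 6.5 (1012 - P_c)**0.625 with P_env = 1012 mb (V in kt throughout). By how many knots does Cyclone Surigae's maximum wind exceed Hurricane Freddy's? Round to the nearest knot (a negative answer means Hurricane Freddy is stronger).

Cyclone Surigae: ΔP = 18; V ≈ 5.89 × 18^0.629 ≈ 36.28 kt.
Hurricane Freddy: ΔP = 23; V ≈ 6.5 × 23^0.625 ≈ 46.13 kt.
Difference ≈ 36.28 − 46.13 = -9.85 → -10 kt.

-10 kt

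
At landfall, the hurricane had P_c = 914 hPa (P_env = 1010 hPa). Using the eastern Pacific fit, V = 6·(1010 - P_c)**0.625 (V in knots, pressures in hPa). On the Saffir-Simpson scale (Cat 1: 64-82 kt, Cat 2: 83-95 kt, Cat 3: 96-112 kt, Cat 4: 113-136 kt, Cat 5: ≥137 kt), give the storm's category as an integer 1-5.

ΔP = 1010 − 914 = 96 hPa.
V ≈ 6 × 96^0.625 = 6 × 17.33 ≈ 104 kt.
104 kt falls in the Category 3 band.

3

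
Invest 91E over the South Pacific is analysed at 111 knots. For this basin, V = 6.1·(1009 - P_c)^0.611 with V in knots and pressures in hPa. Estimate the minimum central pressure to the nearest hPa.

ΔP = (V / 6.1)^(1/0.611) = (111/6.1)^1.637.
111/6.1 = 18.197; 18.197^1.637 ≈ 115.39 hPa.
P_c = 1009 − 115.39 = 893.61 ≈ 894 hPa.

894 hPa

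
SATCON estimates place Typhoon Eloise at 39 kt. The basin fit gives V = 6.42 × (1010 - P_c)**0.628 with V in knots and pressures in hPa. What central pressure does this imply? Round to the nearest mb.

ΔP = (V / 6.42)^(1/0.628) = (39/6.42)^1.592.
39/6.42 = 6.075; 6.075^1.592 ≈ 17.69 mb.
P_c = 1010 − 17.69 = 992.31 ≈ 992 mb.

992 mb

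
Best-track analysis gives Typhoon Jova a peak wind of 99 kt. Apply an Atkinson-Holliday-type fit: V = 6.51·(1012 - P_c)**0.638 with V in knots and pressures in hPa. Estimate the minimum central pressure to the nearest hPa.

941 hPa

ΔP = (V / 6.51)^(1/0.638) = (99/6.51)^1.567.
99/6.51 = 15.207; 15.207^1.567 ≈ 71.24 hPa.
P_c = 1012 − 71.24 = 940.76 ≈ 941 hPa.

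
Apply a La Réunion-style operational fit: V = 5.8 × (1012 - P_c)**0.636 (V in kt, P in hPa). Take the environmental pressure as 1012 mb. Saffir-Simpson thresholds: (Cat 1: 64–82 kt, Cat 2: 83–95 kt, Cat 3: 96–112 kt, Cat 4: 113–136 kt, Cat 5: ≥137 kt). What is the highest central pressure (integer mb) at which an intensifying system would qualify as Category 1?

968 mb

Category 1 begins at V = 64 kt.
Required ΔP = (64/5.8)^(1/0.636) = 11.034^1.572 ≈ 43.61 mb.
P_c ≤ 1012 − 43.61 = 968.39, so the highest integer P_c is 968 mb.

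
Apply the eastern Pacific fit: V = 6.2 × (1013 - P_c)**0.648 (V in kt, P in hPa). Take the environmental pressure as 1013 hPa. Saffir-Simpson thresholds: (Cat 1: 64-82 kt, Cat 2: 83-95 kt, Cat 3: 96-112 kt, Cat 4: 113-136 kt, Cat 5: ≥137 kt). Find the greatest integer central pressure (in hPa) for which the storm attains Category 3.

944 hPa

Category 3 begins at V = 96 kt.
Required ΔP = (96/6.2)^(1/0.648) = 15.484^1.543 ≈ 68.59 hPa.
P_c ≤ 1013 − 68.59 = 944.41, so the highest integer P_c is 944 hPa.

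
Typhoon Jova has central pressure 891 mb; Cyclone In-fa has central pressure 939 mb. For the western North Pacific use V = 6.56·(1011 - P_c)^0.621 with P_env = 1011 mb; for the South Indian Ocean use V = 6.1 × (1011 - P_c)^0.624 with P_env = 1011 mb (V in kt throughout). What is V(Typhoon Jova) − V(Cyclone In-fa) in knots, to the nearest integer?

40 kt

Typhoon Jova: ΔP = 120; V ≈ 6.56 × 120^0.621 ≈ 128.26 kt.
Cyclone In-fa: ΔP = 72; V ≈ 6.1 × 72^0.624 ≈ 87.96 kt.
Difference ≈ 128.26 − 87.96 = 40.30 → 40 kt.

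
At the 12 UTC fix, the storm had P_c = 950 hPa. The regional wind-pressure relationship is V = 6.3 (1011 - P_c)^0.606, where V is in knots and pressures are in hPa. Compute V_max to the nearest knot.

76 kt

ΔP = 1011 − 950 = 61 hPa.
61^0.606 ≈ 12.076.
V ≈ 6.3 × 12.076 ≈ 76.1 kt.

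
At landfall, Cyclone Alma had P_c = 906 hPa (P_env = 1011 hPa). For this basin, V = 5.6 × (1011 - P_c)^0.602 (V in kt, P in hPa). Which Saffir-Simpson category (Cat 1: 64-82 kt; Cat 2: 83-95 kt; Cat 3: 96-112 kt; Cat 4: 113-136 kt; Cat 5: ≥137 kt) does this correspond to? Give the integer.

2

ΔP = 1011 − 906 = 105 hPa.
V ≈ 5.6 × 105^0.602 = 5.6 × 16.47 ≈ 92 kt.
92 kt falls in the Category 2 band.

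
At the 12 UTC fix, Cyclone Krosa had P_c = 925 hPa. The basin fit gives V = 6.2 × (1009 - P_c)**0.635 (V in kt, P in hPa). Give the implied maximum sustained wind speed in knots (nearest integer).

103 kt

ΔP = 1009 − 925 = 84 hPa.
84^0.635 ≈ 16.669.
V ≈ 6.2 × 16.669 ≈ 103.3 kt.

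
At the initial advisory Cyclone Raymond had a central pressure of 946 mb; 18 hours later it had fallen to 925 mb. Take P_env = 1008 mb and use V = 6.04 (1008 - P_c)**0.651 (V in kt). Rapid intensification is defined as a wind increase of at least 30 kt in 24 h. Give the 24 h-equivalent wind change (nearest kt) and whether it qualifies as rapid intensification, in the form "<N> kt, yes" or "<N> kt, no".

V₁: ΔP = 62, V ≈ 6.04 × 62^0.651 ≈ 88.69 kt.
V₂: ΔP = 83, V ≈ 6.04 × 83^0.651 ≈ 107.24 kt.
ΔV over 18 h = 18.55 kt → 24 h equivalent = 18.55 × 24/18 ≈ 24.73 kt.
25 kt < 30 kt ⇒ not rapid intensification.

25 kt, no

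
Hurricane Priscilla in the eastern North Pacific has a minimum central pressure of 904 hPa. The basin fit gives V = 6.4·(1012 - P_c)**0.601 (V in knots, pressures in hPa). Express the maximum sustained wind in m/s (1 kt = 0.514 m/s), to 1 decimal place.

ΔP = 1012 − 904 = 108 hPa.
V ≈ 6.4 × 108^0.601 = 6.4 × 16.676 ≈ 106.725 kt.
106.725 × 0.514 ≈ 54.86 m/s → 54.9 m/s.

54.9 m/s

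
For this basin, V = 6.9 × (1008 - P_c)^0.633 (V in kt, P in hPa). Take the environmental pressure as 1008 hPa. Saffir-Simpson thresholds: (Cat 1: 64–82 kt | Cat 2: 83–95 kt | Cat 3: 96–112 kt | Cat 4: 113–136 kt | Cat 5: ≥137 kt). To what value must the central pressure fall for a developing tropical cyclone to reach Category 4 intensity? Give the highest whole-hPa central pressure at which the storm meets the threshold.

925 hPa

Category 4 begins at V = 113 kt.
Required ΔP = (113/6.9)^(1/0.633) = 16.377^1.580 ≈ 82.83 hPa.
P_c ≤ 1008 − 82.83 = 925.17, so the highest integer P_c is 925 hPa.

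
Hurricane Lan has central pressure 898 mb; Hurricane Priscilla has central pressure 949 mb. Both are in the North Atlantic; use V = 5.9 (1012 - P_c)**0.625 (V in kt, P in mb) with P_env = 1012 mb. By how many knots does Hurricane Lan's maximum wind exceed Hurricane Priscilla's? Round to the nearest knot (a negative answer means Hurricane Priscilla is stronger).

Hurricane Lan: ΔP = 114; V ≈ 5.9 × 114^0.625 ≈ 113.87 kt.
Hurricane Priscilla: ΔP = 63; V ≈ 5.9 × 63^0.625 ≈ 78.60 kt.
Difference ≈ 113.87 − 78.60 = 35.27 → 35 kt.

35 kt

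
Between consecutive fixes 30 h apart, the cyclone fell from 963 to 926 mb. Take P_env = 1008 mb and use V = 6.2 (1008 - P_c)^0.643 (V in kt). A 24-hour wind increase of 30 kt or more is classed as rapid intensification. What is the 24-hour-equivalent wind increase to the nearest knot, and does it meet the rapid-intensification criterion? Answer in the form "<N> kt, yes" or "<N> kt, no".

27 kt, no

V₁: ΔP = 45, V ≈ 6.2 × 45^0.643 ≈ 71.68 kt.
V₂: ΔP = 82, V ≈ 6.2 × 82^0.643 ≈ 105.43 kt.
ΔV over 30 h = 33.75 kt → 24 h equivalent = 33.75 × 24/30 ≈ 27.00 kt.
27 kt < 30 kt ⇒ not rapid intensification.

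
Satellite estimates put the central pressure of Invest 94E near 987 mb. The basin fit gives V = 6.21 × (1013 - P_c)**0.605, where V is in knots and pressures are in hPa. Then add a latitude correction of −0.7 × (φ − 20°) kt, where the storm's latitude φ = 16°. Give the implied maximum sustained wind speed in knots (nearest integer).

47 kt

ΔP = 1013 − 987 = 26 mb.
26^0.605 ≈ 7.179.
V ≈ 6.21 × 7.179 ≈ 44.6 kt.
Latitude correction: −0.7 × (16 − 20) = 2.8 kt.
Corrected V ≈ 47.4 kt → 47 kt.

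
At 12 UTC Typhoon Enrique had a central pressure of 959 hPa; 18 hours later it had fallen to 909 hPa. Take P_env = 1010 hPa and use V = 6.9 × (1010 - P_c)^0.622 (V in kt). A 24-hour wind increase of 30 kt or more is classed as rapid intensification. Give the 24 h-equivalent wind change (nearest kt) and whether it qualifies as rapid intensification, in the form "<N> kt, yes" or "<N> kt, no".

V₁: ΔP = 51, V ≈ 6.9 × 51^0.622 ≈ 79.61 kt.
V₂: ΔP = 101, V ≈ 6.9 × 101^0.622 ≈ 121.77 kt.
ΔV over 18 h = 42.16 kt → 24 h equivalent = 42.16 × 24/18 ≈ 56.21 kt.
56 kt ≥ 30 kt ⇒ rapid intensification.

56 kt, yes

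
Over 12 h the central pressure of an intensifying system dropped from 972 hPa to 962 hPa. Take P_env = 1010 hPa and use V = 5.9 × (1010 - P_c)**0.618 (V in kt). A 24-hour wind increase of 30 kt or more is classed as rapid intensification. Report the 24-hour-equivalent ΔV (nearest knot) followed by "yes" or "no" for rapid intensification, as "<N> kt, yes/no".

V₁: ΔP = 38, V ≈ 5.9 × 38^0.618 ≈ 55.87 kt.
V₂: ΔP = 48, V ≈ 5.9 × 48^0.618 ≈ 64.54 kt.
ΔV over 12 h = 8.67 kt → 24 h equivalent = 8.67 × 24/12 ≈ 17.34 kt.
17 kt < 30 kt ⇒ not rapid intensification.

17 kt, no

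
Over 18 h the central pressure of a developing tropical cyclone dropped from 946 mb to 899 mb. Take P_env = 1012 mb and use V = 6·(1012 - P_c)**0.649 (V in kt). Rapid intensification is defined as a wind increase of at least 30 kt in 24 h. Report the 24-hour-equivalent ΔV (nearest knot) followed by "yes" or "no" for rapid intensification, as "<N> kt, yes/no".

V₁: ΔP = 66, V ≈ 6 × 66^0.649 ≈ 91.00 kt.
V₂: ΔP = 113, V ≈ 6 × 113^0.649 ≈ 129.00 kt.
ΔV over 18 h = 38.00 kt → 24 h equivalent = 38.00 × 24/18 ≈ 50.67 kt.
51 kt ≥ 30 kt ⇒ rapid intensification.

51 kt, yes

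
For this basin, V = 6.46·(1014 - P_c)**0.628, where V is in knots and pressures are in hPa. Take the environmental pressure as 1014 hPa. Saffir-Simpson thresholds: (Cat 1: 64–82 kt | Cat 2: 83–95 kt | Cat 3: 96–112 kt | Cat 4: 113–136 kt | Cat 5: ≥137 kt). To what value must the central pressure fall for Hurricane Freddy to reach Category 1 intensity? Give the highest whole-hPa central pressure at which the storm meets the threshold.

Category 1 begins at V = 64 kt.
Required ΔP = (64/6.46)^(1/0.628) = 9.907^1.592 ≈ 38.54 hPa.
P_c ≤ 1014 − 38.54 = 975.46, so the highest integer P_c is 975 hPa.

975 hPa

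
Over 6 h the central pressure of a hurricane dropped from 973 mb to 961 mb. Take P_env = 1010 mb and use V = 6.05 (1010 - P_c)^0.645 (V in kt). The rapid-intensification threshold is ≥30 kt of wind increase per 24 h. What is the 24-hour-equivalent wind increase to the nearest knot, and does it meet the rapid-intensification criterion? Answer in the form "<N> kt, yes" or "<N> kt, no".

49 kt, yes

V₁: ΔP = 37, V ≈ 6.05 × 37^0.645 ≈ 62.12 kt.
V₂: ΔP = 49, V ≈ 6.05 × 49^0.645 ≈ 74.46 kt.
ΔV over 6 h = 12.34 kt → 24 h equivalent = 12.34 × 24/6 ≈ 49.36 kt.
49 kt ≥ 30 kt ⇒ rapid intensification.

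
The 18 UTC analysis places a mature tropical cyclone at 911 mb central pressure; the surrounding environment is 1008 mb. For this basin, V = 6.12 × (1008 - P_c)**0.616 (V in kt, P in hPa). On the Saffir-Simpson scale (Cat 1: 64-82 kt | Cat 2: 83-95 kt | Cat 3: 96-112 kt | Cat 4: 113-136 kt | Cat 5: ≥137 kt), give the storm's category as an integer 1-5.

ΔP = 1008 − 911 = 97 mb.
V ≈ 6.12 × 97^0.616 = 6.12 × 16.74 ≈ 102 kt.
102 kt falls in the Category 3 band.

3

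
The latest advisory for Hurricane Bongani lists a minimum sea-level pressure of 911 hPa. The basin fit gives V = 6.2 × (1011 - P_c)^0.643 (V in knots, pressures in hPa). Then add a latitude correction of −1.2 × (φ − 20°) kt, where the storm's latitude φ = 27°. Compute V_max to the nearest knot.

111 kt

ΔP = 1011 − 911 = 100 hPa.
100^0.643 ≈ 19.320.
V ≈ 6.2 × 19.320 ≈ 119.8 kt.
Latitude correction: −1.2 × (27 − 20) = -8.4 kt.
Corrected V ≈ 111.4 kt → 111 kt.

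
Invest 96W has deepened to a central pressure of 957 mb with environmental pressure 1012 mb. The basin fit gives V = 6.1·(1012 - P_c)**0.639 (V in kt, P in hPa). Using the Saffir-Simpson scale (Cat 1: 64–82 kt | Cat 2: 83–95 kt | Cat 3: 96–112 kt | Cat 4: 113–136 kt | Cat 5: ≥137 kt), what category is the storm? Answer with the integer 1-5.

ΔP = 1012 − 957 = 55 mb.
V ≈ 6.1 × 55^0.639 = 6.1 × 12.94 ≈ 79 kt.
79 kt falls in the Category 1 band.

1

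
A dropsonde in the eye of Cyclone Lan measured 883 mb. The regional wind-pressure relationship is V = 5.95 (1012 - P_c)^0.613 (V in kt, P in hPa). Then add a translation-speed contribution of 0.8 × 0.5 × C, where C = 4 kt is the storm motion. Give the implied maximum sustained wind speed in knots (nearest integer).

119 kt

ΔP = 1012 − 883 = 129 mb.
129^0.613 ≈ 19.669.
V ≈ 5.95 × 19.669 ≈ 117.0 kt.
Translation term: 0.8 × 0.5 × 4 = 1.6 kt.
Corrected V ≈ 118.6 kt → 119 kt.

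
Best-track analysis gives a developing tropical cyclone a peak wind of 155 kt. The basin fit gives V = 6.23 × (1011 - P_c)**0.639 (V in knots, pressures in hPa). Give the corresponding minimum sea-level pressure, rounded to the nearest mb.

858 mb

ΔP = (V / 6.23)^(1/0.639) = (155/6.23)^1.565.
155/6.23 = 24.880; 24.880^1.565 ≈ 152.90 mb.
P_c = 1011 − 152.90 = 858.10 ≈ 858 mb.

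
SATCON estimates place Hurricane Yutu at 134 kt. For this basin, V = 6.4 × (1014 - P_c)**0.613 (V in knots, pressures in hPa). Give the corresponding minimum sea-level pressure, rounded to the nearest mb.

871 mb

ΔP = (V / 6.4)^(1/0.613) = (134/6.4)^1.631.
134/6.4 = 20.938; 20.938^1.631 ≈ 142.84 mb.
P_c = 1014 − 142.84 = 871.16 ≈ 871 mb.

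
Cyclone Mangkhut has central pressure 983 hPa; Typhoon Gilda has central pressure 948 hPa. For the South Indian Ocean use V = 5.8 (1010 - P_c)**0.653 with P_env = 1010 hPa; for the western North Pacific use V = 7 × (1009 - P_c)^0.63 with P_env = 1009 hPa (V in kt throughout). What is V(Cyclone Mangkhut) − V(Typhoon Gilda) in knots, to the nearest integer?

Cyclone Mangkhut: ΔP = 27; V ≈ 5.8 × 27^0.653 ≈ 49.90 kt.
Typhoon Gilda: ΔP = 61; V ≈ 7 × 61^0.63 ≈ 93.29 kt.
Difference ≈ 49.90 − 93.29 = -43.39 → -43 kt.

-43 kt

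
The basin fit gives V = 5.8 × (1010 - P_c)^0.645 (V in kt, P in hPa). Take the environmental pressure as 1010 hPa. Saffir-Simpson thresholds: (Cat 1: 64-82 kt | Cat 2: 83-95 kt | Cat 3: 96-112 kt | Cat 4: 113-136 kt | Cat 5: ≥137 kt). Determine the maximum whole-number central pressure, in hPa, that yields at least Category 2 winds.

Category 2 begins at V = 83 kt.
Required ΔP = (83/5.8)^(1/0.645) = 14.310^1.550 ≈ 61.90 hPa.
P_c ≤ 1010 − 61.90 = 948.10, so the highest integer P_c is 948 hPa.

948 hPa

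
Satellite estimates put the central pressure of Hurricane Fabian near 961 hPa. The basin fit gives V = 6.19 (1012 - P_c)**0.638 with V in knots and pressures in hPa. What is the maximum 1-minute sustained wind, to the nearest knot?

ΔP = 1012 − 961 = 51 hPa.
51^0.638 ≈ 12.287.
V ≈ 6.19 × 12.287 ≈ 76.1 kt.

76 kt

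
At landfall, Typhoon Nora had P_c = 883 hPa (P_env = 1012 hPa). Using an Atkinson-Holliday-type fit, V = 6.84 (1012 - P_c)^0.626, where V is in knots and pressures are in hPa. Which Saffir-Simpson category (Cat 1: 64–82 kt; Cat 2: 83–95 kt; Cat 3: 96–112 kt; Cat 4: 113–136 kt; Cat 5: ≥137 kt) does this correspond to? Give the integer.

ΔP = 1012 − 883 = 129 hPa.
V ≈ 6.84 × 129^0.626 = 6.84 × 20.95 ≈ 143 kt.
143 kt falls in the Category 5 band.

5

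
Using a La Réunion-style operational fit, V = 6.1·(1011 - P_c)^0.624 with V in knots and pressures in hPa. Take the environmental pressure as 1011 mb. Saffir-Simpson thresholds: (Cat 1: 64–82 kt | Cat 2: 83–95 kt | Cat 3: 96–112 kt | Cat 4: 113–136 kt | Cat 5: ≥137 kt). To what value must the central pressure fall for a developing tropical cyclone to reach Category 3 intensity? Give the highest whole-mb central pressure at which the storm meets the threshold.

928 mb

Category 3 begins at V = 96 kt.
Required ΔP = (96/6.1)^(1/0.624) = 15.738^1.603 ≈ 82.83 mb.
P_c ≤ 1011 − 82.83 = 928.17, so the highest integer P_c is 928 mb.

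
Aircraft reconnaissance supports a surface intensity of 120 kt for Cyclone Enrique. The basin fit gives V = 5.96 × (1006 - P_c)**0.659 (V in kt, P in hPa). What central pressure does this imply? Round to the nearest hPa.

ΔP = (V / 5.96)^(1/0.659) = (120/5.96)^1.517.
120/5.96 = 20.134; 20.134^1.517 ≈ 95.20 hPa.
P_c = 1006 − 95.20 = 910.80 ≈ 911 hPa.

911 hPa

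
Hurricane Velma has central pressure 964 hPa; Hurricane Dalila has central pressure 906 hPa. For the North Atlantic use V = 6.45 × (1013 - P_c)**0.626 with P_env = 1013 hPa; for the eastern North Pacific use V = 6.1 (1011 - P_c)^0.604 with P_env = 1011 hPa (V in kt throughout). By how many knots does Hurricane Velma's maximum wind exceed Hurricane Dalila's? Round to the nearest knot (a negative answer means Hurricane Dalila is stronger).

Hurricane Velma: ΔP = 49; V ≈ 6.45 × 49^0.626 ≈ 73.73 kt.
Hurricane Dalila: ΔP = 105; V ≈ 6.1 × 105^0.604 ≈ 101.42 kt.
Difference ≈ 73.73 − 101.42 = -27.69 → -28 kt.

-28 kt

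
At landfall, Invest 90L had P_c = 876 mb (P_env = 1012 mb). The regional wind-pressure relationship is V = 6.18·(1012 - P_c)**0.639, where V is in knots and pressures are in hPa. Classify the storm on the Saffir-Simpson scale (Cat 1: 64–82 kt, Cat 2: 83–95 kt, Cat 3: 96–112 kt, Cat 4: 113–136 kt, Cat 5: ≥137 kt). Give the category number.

5

ΔP = 1012 − 876 = 136 mb.
V ≈ 6.18 × 136^0.639 = 6.18 × 23.09 ≈ 143 kt.
143 kt falls in the Category 5 band.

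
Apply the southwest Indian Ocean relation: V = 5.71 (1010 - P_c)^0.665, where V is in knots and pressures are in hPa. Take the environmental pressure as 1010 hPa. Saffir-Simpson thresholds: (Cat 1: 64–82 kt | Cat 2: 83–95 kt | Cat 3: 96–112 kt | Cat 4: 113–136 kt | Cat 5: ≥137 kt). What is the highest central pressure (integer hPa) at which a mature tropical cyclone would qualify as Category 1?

Category 1 begins at V = 64 kt.
Required ΔP = (64/5.71)^(1/0.665) = 11.208^1.504 ≈ 37.87 hPa.
P_c ≤ 1010 − 37.87 = 972.13, so the highest integer P_c is 972 hPa.

972 hPa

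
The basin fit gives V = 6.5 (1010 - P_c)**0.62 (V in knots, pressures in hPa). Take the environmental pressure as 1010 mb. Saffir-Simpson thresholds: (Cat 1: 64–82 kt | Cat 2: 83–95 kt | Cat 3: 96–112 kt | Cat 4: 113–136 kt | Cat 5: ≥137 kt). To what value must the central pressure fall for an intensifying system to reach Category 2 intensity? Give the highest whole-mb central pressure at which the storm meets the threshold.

Category 2 begins at V = 83 kt.
Required ΔP = (83/6.5)^(1/0.62) = 12.769^1.613 ≈ 60.83 mb.
P_c ≤ 1010 − 60.83 = 949.17, so the highest integer P_c is 949 mb.

949 mb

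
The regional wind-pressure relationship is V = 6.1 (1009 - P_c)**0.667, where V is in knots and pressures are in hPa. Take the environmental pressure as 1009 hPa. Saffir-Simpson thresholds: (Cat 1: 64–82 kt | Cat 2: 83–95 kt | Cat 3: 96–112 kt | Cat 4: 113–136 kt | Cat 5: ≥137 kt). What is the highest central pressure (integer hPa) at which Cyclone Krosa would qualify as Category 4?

Category 4 begins at V = 113 kt.
Required ΔP = (113/6.1)^(1/0.667) = 18.525^1.499 ≈ 79.56 hPa.
P_c ≤ 1009 − 79.56 = 929.44, so the highest integer P_c is 929 hPa.

929 hPa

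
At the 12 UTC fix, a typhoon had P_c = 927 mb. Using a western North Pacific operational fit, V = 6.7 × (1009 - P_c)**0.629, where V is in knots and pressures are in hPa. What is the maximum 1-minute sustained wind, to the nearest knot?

ΔP = 1009 − 927 = 82 mb.
82^0.629 ≈ 15.988.
V ≈ 6.7 × 15.988 ≈ 107.1 kt.

107 kt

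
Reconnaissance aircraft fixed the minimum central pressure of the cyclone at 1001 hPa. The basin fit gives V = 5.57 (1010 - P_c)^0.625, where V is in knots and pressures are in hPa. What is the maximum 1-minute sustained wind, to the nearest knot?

22 kt

ΔP = 1010 − 1001 = 9 hPa.
9^0.625 ≈ 3.948.
V ≈ 5.57 × 3.948 ≈ 22.0 kt.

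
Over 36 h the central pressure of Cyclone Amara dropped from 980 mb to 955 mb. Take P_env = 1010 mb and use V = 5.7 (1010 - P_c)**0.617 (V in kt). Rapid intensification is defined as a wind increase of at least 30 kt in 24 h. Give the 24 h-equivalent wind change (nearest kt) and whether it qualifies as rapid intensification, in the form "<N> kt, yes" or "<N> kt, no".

V₁: ΔP = 30, V ≈ 5.7 × 30^0.617 ≈ 46.48 kt.
V₂: ΔP = 55, V ≈ 5.7 × 55^0.617 ≈ 67.56 kt.
ΔV over 36 h = 21.08 kt → 24 h equivalent = 21.08 × 24/36 ≈ 14.05 kt.
14 kt < 30 kt ⇒ not rapid intensification.

14 kt, no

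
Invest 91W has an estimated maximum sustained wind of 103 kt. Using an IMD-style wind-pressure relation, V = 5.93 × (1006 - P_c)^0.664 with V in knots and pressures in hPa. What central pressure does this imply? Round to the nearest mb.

ΔP = (V / 5.93)^(1/0.664) = (103/5.93)^1.506.
103/5.93 = 17.369; 17.369^1.506 ≈ 73.64 mb.
P_c = 1006 − 73.64 = 932.36 ≈ 932 mb.

932 mb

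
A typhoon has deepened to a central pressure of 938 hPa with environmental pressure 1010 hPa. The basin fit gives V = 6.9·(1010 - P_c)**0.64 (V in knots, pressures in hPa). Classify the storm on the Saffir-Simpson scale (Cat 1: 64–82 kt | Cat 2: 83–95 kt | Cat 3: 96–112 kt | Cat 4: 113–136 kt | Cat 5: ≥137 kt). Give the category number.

3

ΔP = 1010 − 938 = 72 hPa.
V ≈ 6.9 × 72^0.64 = 6.9 × 15.44 ≈ 107 kt.
107 kt falls in the Category 3 band.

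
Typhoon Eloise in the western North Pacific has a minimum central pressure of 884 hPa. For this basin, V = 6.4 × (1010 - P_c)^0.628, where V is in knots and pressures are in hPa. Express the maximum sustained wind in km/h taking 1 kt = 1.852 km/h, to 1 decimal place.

247.1 km/h

ΔP = 1010 − 884 = 126 hPa.
V ≈ 6.4 × 126^0.628 = 6.4 × 20.846 ≈ 133.417 kt.
133.417 × 1.852 ≈ 247.09 km/h → 247.1 km/h.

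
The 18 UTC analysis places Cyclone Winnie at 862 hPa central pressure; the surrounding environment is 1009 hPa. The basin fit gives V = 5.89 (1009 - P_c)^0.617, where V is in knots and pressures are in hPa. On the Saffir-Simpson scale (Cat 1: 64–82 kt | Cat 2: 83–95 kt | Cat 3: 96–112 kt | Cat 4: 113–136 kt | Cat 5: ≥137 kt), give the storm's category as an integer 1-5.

ΔP = 1009 − 862 = 147 hPa.
V ≈ 5.89 × 147^0.617 = 5.89 × 21.74 ≈ 128 kt.
128 kt falls in the Category 4 band.

4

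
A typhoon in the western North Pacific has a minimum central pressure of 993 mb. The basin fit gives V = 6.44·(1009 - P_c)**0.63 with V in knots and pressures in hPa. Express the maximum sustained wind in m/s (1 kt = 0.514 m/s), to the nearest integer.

19 m/s

ΔP = 1009 − 993 = 16 mb.
V ≈ 6.44 × 16^0.63 = 6.44 × 5.736 ≈ 36.939 kt.
36.939 × 0.514 ≈ 18.99 m/s → 19 m/s.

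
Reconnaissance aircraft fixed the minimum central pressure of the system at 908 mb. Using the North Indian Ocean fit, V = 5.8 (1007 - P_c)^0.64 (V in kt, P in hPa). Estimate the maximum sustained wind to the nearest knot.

110 kt

ΔP = 1007 − 908 = 99 mb.
99^0.64 ≈ 18.932.
V ≈ 5.8 × 18.932 ≈ 109.8 kt.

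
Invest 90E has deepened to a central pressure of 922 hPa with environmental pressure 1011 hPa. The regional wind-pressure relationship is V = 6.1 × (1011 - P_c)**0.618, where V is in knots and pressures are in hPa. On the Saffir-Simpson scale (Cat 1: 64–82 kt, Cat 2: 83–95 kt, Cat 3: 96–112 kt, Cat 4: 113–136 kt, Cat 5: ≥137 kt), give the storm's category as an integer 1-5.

3

ΔP = 1011 − 922 = 89 hPa.
V ≈ 6.1 × 89^0.618 = 6.1 × 16.02 ≈ 98 kt.
98 kt falls in the Category 3 band.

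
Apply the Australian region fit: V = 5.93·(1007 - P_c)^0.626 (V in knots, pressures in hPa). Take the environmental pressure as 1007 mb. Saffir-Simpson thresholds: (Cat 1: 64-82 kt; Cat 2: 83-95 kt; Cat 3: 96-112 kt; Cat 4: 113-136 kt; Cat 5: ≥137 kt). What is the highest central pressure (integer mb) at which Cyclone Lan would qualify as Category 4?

Category 4 begins at V = 113 kt.
Required ΔP = (113/5.93)^(1/0.626) = 19.056^1.597 ≈ 110.86 mb.
P_c ≤ 1007 − 110.86 = 896.14, so the highest integer P_c is 896 mb.

896 mb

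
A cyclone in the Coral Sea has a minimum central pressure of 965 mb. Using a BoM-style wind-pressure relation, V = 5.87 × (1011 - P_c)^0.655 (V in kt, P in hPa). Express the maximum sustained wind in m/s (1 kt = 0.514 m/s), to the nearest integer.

ΔP = 1011 − 965 = 46 mb.
V ≈ 5.87 × 46^0.655 = 5.87 × 12.277 ≈ 72.068 kt.
72.068 × 0.514 ≈ 37.04 m/s → 37 m/s.

37 m/s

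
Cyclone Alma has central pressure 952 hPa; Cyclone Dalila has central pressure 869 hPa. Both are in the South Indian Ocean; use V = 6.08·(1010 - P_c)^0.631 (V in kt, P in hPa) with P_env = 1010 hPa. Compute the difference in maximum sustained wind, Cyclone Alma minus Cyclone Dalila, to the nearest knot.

Cyclone Alma: ΔP = 58; V ≈ 6.08 × 58^0.631 ≈ 78.82 kt.
Cyclone Dalila: ΔP = 141; V ≈ 6.08 × 141^0.631 ≈ 138.06 kt.
Difference ≈ 78.82 − 138.06 = -59.24 → -59 kt.

-59 kt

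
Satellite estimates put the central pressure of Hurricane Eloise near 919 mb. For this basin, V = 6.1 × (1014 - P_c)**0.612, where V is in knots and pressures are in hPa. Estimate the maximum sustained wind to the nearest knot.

99 kt

ΔP = 1014 − 919 = 95 mb.
95^0.612 ≈ 16.232.
V ≈ 6.1 × 16.232 ≈ 99.0 kt.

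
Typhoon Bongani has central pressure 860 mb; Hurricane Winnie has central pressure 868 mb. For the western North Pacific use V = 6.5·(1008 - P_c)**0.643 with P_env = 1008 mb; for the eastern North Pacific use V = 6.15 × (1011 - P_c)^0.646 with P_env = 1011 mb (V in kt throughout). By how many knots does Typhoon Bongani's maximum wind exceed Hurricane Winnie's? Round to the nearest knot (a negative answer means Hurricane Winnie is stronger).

Typhoon Bongani: ΔP = 148; V ≈ 6.5 × 148^0.643 ≈ 161.58 kt.
Hurricane Winnie: ΔP = 143; V ≈ 6.15 × 143^0.646 ≈ 151.78 kt.
Difference ≈ 161.58 − 151.78 = 9.80 → 10 kt.

10 kt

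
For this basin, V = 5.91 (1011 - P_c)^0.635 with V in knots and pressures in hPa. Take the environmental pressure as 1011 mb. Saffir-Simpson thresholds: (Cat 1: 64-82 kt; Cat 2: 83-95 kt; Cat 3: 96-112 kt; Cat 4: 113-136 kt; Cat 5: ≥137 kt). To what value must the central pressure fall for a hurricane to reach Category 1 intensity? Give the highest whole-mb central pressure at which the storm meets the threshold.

Category 1 begins at V = 64 kt.
Required ΔP = (64/5.91)^(1/0.635) = 10.829^1.575 ≈ 42.59 mb.
P_c ≤ 1011 − 42.59 = 968.41, so the highest integer P_c is 968 mb.

968 mb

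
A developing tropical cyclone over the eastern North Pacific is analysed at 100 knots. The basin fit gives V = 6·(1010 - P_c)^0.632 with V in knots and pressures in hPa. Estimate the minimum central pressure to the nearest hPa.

ΔP = (V / 6)^(1/0.632) = (100/6)^1.582.
100/6 = 16.667; 16.667^1.582 ≈ 85.76 hPa.
P_c = 1010 − 85.76 = 924.24 ≈ 924 hPa.

924 hPa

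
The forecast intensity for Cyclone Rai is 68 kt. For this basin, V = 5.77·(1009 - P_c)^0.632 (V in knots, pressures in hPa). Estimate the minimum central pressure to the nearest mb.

ΔP = (V / 5.77)^(1/0.632) = (68/5.77)^1.582.
68/5.77 = 11.785; 11.785^1.582 ≈ 49.56 mb.
P_c = 1009 − 49.56 = 959.44 ≈ 959 mb.

959 mb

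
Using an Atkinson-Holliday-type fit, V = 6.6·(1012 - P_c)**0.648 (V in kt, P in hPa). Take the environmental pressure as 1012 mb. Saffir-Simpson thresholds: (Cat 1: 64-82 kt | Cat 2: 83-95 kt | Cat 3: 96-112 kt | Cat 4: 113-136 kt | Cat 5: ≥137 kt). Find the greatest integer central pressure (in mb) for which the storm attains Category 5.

Category 5 begins at V = 137 kt.
Required ΔP = (137/6.6)^(1/0.648) = 20.758^1.543 ≈ 107.82 mb.
P_c ≤ 1012 − 107.82 = 904.18, so the highest integer P_c is 904 mb.

904 mb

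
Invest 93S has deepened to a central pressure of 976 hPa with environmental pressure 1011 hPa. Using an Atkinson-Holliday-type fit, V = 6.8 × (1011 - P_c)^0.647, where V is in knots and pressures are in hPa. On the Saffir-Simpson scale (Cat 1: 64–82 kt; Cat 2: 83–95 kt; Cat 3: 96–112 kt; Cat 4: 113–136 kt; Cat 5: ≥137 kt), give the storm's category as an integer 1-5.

ΔP = 1011 − 976 = 35 hPa.
V ≈ 6.8 × 35^0.647 = 6.8 × 9.98 ≈ 68 kt.
68 kt falls in the Category 1 band.

1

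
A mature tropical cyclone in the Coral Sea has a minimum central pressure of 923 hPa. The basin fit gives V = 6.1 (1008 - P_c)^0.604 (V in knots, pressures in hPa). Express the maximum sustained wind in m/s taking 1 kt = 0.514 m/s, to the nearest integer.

46 m/s

ΔP = 1008 − 923 = 85 hPa.
V ≈ 6.1 × 85^0.604 = 6.1 × 14.634 ≈ 89.269 kt.
89.269 × 0.514 ≈ 45.88 m/s → 46 m/s.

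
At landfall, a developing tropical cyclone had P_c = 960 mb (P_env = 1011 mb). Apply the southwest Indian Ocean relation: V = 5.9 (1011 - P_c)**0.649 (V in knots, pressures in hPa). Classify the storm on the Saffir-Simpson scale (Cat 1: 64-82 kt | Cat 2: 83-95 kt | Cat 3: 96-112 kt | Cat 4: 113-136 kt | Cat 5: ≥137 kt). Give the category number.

ΔP = 1011 − 960 = 51 mb.
V ≈ 5.9 × 51^0.649 = 5.9 × 12.83 ≈ 76 kt.
76 kt falls in the Category 1 band.

1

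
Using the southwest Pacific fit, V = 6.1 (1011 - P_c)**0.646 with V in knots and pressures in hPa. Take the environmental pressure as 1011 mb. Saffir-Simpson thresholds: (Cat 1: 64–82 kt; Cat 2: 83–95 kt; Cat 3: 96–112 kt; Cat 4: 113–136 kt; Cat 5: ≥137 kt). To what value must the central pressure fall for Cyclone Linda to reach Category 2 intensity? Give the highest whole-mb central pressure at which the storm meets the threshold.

954 mb

Category 2 begins at V = 83 kt.
Required ΔP = (83/6.1)^(1/0.646) = 13.607^1.548 ≈ 56.89 mb.
P_c ≤ 1011 − 56.89 = 954.11, so the highest integer P_c is 954 mb.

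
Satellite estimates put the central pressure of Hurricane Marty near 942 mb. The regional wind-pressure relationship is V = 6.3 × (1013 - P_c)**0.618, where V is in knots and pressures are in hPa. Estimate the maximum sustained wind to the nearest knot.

88 kt

ΔP = 1013 − 942 = 71 mb.
71^0.618 ≈ 13.934.
V ≈ 6.3 × 13.934 ≈ 87.8 kt.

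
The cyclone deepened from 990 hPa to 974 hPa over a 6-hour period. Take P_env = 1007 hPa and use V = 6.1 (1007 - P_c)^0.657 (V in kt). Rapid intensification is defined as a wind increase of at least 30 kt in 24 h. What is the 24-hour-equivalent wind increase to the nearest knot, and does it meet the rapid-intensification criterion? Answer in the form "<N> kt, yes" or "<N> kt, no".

86 kt, yes

V₁: ΔP = 17, V ≈ 6.1 × 17^0.657 ≈ 39.24 kt.
V₂: ΔP = 33, V ≈ 6.1 × 33^0.657 ≈ 60.67 kt.
ΔV over 6 h = 21.43 kt → 24 h equivalent = 21.43 × 24/6 ≈ 85.72 kt.
86 kt ≥ 30 kt ⇒ rapid intensification.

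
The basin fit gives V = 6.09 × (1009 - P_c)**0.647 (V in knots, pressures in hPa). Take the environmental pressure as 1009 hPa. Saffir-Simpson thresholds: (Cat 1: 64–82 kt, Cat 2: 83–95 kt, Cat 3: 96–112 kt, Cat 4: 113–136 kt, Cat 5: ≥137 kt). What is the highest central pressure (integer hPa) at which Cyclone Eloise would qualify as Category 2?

952 hPa

Category 2 begins at V = 83 kt.
Required ΔP = (83/6.09)^(1/0.647) = 13.629^1.546 ≈ 56.68 hPa.
P_c ≤ 1009 − 56.68 = 952.32, so the highest integer P_c is 952 hPa.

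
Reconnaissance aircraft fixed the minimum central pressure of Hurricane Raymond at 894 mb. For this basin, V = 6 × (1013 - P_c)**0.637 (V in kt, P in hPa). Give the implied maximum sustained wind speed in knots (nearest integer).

ΔP = 1013 − 894 = 119 mb.
119^0.637 ≈ 20.995.
V ≈ 6 × 20.995 ≈ 126.0 kt.

126 kt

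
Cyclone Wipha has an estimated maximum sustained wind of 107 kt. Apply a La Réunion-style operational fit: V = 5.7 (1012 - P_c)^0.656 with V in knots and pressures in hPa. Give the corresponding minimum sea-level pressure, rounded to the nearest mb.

925 mb

ΔP = (V / 5.7)^(1/0.656) = (107/5.7)^1.524.
107/5.7 = 18.772; 18.772^1.524 ≈ 87.36 mb.
P_c = 1012 − 87.36 = 924.64 ≈ 925 mb.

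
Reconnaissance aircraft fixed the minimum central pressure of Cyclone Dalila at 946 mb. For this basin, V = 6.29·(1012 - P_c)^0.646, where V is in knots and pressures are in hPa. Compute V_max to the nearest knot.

94 kt

ΔP = 1012 − 946 = 66 mb.
66^0.646 ≈ 14.977.
V ≈ 6.29 × 14.977 ≈ 94.2 kt.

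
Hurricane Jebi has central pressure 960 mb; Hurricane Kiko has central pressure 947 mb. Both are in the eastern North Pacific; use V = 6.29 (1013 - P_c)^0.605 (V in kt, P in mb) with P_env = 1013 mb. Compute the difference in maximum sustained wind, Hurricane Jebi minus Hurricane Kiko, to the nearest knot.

Hurricane Jebi: ΔP = 53; V ≈ 6.29 × 53^0.605 ≈ 69.48 kt.
Hurricane Kiko: ΔP = 66; V ≈ 6.29 × 66^0.605 ≈ 79.34 kt.
Difference ≈ 69.48 − 79.34 = -9.86 → -10 kt.

-10 kt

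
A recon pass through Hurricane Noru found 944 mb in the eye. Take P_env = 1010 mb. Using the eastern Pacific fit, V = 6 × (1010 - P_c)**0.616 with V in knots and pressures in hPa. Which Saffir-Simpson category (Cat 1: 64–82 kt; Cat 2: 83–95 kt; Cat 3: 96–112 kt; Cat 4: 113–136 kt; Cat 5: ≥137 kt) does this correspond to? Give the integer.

1

ΔP = 1010 − 944 = 66 mb.
V ≈ 6 × 66^0.616 = 6 × 13.21 ≈ 79 kt.
79 kt falls in the Category 1 band.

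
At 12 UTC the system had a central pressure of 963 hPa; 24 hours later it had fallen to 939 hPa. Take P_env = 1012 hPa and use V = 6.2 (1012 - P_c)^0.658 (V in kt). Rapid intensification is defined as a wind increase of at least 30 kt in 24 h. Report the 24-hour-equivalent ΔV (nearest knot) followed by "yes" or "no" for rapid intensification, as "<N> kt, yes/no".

V₁: ΔP = 49, V ≈ 6.2 × 49^0.658 ≈ 80.27 kt.
V₂: ΔP = 73, V ≈ 6.2 × 73^0.658 ≈ 104.34 kt.
ΔV over 24 h = 24.07 kt → 24 h equivalent = 24.07 × 24/24 ≈ 24.07 kt.
24 kt < 30 kt ⇒ not rapid intensification.

24 kt, no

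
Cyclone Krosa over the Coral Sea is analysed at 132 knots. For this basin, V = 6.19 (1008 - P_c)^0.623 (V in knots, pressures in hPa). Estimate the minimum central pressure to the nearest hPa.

872 hPa

ΔP = (V / 6.19)^(1/0.623) = (132/6.19)^1.605.
132/6.19 = 21.325; 21.325^1.605 ≈ 135.84 hPa.
P_c = 1008 − 135.84 = 872.16 ≈ 872 hPa.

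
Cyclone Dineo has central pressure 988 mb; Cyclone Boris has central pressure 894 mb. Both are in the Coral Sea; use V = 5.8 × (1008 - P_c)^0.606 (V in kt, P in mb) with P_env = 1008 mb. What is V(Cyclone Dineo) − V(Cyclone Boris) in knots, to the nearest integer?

Cyclone Dineo: ΔP = 20; V ≈ 5.8 × 20^0.606 ≈ 35.63 kt.
Cyclone Boris: ΔP = 114; V ≈ 5.8 × 114^0.606 ≈ 102.31 kt.
Difference ≈ 35.63 − 102.31 = -66.68 → -67 kt.

-67 kt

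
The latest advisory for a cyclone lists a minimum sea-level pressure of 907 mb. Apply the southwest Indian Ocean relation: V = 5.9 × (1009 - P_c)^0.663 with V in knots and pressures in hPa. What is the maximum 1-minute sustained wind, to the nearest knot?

ΔP = 1009 − 907 = 102 mb.
102^0.663 ≈ 21.464.
V ≈ 5.9 × 21.464 ≈ 126.6 kt.

127 kt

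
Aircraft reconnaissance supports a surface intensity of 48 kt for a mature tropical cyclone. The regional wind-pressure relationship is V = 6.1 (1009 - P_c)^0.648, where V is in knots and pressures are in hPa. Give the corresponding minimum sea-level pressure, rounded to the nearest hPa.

ΔP = (V / 6.1)^(1/0.648) = (48/6.1)^1.543.
48/6.1 = 7.869; 7.869^1.543 ≈ 24.13 hPa.
P_c = 1009 − 24.13 = 984.87 ≈ 985 hPa.

985 hPa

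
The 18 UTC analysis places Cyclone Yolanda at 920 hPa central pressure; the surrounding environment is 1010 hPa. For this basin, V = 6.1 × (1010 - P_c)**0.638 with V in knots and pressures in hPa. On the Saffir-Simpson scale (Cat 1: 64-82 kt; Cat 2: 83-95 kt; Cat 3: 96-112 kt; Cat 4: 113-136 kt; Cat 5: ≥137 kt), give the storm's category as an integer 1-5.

3

ΔP = 1010 − 920 = 90 hPa.
V ≈ 6.1 × 90^0.638 = 6.1 × 17.65 ≈ 108 kt.
108 kt falls in the Category 3 band.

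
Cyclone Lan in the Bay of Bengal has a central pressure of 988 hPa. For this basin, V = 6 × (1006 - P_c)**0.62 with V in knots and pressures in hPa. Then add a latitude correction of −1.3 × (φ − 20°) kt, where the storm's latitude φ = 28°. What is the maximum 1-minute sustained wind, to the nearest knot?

ΔP = 1006 − 988 = 18 hPa.
18^0.62 ≈ 6.002.
V ≈ 6 × 6.002 ≈ 36.0 kt.
Latitude correction: −1.3 × (28 − 20) = -10.4 kt.
Corrected V ≈ 25.6 kt → 26 kt.

26 kt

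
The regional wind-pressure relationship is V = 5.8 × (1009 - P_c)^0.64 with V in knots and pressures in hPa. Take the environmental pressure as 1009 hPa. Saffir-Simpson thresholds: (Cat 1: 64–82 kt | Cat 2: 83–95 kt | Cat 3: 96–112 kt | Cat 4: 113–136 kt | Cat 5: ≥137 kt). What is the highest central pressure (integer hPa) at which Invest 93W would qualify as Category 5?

869 hPa

Category 5 begins at V = 137 kt.
Required ΔP = (137/5.8)^(1/0.64) = 23.621^1.562 ≈ 139.88 hPa.
P_c ≤ 1009 − 139.88 = 869.12, so the highest integer P_c is 869 hPa.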